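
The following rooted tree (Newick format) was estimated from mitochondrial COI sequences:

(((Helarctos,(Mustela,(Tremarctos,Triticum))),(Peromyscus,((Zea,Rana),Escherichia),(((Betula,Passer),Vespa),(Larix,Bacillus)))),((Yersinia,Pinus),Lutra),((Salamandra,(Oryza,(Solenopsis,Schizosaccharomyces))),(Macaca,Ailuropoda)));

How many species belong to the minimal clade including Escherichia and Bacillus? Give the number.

9

The MRCA of Escherichia and Bacillus is the node subtending (Peromyscus,((Zea,Rana),Escherichia),(((Betula,Passer),Vespa),(Larix,Bacillus))).
That clade contains 9 terminal taxa: Bacillus, Betula, Escherichia, Larix, Passer, Peromyscus, Rana, Vespa, Zea.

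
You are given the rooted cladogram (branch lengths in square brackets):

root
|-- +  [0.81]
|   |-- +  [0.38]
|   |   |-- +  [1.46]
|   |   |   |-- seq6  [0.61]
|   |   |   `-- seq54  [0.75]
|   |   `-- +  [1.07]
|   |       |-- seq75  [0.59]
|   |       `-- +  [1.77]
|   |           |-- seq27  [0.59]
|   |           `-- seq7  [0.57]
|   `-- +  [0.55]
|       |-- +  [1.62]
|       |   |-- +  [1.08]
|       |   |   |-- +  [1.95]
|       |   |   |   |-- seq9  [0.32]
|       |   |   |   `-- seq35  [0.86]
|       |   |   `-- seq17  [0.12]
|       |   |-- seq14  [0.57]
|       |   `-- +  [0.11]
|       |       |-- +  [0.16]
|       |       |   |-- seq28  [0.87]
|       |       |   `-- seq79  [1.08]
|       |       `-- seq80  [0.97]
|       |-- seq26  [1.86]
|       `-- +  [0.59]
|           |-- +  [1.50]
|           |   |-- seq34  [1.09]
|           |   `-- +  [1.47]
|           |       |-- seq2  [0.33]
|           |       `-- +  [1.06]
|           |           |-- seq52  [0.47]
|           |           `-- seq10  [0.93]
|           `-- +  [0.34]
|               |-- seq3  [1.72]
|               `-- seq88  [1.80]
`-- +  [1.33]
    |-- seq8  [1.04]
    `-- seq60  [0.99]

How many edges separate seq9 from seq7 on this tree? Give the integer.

9

The MRCA of seq9 and seq7 is the node subtending (((seq6,seq54),(seq75,(seq27,seq7))),((((seq9,seq35),seq17),seq14,((seq28,seq79),seq80)),seq26,((seq34,(seq2,(seq52,seq10))),(seq3,seq88)))).
From seq9 up to that node: 5 branches. From seq7 up to the same node: 4 branches. Total: 5 + 4 = 9.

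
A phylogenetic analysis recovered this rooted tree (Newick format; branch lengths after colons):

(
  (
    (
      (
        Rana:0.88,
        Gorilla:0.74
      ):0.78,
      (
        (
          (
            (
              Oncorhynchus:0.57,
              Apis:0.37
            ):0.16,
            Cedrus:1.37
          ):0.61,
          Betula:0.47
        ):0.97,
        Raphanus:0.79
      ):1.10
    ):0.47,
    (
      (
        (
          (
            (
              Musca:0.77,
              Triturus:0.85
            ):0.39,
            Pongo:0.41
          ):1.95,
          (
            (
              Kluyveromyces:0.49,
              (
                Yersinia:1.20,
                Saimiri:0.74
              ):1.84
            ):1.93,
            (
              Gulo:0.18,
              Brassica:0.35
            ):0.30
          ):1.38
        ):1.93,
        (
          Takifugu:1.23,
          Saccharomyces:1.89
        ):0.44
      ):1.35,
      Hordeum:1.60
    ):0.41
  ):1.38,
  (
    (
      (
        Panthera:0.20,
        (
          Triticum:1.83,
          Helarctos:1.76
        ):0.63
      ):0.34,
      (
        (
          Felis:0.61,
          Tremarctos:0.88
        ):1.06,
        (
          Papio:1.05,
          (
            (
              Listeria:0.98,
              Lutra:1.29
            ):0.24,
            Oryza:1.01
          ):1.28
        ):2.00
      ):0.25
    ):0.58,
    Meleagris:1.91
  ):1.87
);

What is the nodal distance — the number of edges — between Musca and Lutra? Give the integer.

14

The MRCA of Musca and Lutra is the root of the tree.
From Musca up to that node: 7 branches. From Lutra up to the same node: 7 branches. Total: 7 + 7 = 14.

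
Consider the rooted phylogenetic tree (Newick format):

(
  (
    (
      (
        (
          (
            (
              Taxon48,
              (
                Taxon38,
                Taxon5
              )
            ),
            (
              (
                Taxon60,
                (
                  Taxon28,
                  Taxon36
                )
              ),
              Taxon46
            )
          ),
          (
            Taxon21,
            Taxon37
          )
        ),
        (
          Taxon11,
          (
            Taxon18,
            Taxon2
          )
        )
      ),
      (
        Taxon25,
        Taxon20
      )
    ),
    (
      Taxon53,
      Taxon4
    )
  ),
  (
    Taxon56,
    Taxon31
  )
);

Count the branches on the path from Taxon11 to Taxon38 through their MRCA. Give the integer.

7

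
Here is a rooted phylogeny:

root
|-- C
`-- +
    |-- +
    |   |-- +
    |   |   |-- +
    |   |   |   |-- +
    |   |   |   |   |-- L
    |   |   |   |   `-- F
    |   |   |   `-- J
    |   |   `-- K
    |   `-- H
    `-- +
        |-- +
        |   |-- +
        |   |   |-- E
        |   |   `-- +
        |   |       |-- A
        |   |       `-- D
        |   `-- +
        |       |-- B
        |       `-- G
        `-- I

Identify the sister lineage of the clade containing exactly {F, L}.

The clade containing exactly {F, L} attaches to the tree at the node subtending ((L,F),J).
The other lineage descending from that same node — the sister group — is the single tip J.

J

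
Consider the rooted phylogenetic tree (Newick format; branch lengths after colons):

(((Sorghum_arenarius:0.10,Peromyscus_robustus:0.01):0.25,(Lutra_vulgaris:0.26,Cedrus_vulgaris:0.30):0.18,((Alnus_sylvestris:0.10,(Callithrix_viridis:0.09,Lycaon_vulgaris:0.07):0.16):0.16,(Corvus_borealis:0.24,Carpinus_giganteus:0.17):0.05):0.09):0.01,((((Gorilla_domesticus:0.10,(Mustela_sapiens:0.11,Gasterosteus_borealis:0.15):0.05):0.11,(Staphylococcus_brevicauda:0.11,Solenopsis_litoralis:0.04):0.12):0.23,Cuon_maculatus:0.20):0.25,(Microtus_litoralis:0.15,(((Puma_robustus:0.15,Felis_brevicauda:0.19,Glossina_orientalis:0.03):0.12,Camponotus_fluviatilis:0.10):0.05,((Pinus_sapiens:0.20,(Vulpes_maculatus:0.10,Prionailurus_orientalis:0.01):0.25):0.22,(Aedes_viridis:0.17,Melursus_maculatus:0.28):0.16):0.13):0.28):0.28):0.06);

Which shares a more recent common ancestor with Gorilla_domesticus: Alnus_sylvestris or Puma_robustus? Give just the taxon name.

Puma_robustus

The MRCA of Gorilla_domesticus and Puma_robustus subtends ((((Gorilla_domesticus,(Mustela_sapiens,Gasterosteus_borealis)),(Staphylococcus_brevicauda,Solenopsis_litoralis)),Cuon_maculatus),(Microtus_litoralis,(((Puma_robustus,Felis_brevicauda,Glossina_orientalis),Camponotus_fluviatilis),((Pinus_sapiens,(Vulpes_maculatus,Prionailurus_orientalis)),(Aedes_viridis,Melursus_maculatus))))) (16 taxa).
The MRCA of Gorilla_domesticus and Alnus_sylvestris is the root, subtending the entire tree (25 taxa).
The first is nested inside the second, so Gorilla_domesticus shares a more recent common ancestor with Puma_robustus.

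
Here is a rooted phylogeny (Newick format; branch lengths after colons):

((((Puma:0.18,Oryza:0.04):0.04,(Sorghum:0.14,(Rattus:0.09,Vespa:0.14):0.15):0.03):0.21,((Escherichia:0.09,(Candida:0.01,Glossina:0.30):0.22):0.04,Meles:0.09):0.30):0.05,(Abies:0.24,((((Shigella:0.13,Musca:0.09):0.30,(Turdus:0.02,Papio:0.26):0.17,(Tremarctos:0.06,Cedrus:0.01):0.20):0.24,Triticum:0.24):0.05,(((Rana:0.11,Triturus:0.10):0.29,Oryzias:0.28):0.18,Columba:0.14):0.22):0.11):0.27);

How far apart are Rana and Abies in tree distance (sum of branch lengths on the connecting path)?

The path runs Rana → … → MRCA → … → Abies; the MRCA is the node subtending (Abies,((((Shigella,Musca),(Turdus,Papio),(Tremarctos,Cedrus)),Triticum),(((Rana,Triturus),Oryzias),Columba))).
Branch lengths along that path: 0.11 + 0.29 + 0.18 + 0.22 + 0.11 + 0.24 = 1.15.

1.15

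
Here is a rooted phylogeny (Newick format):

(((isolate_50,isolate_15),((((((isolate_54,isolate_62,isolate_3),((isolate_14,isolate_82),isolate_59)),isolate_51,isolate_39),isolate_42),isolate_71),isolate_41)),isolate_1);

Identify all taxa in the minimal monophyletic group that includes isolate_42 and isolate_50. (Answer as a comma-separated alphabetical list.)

isolate_14, isolate_15, isolate_3, isolate_39, isolate_41, isolate_42, isolate_50, isolate_51, isolate_54, isolate_59, isolate_62, isolate_71, isolate_82

Tracing isolate_42: it sits inside ((((isolate_54,isolate_62,isolate_3),((isolate_14,isolate_82),isolate_59)),isolate_51,isolate_39),isolate_42).
Tracing isolate_50: it sits inside (isolate_50,isolate_15).
The smallest clade enclosing both is ((isolate_50,isolate_15),((((((isolate_54,isolate_62,isolate_3),((isolate_14,isolate_82),isolate_59)),isolate_51,isolate_39),isolate_42),isolate_71),isolate_41)); the answer is its 13 terminal taxa in alphabetical order.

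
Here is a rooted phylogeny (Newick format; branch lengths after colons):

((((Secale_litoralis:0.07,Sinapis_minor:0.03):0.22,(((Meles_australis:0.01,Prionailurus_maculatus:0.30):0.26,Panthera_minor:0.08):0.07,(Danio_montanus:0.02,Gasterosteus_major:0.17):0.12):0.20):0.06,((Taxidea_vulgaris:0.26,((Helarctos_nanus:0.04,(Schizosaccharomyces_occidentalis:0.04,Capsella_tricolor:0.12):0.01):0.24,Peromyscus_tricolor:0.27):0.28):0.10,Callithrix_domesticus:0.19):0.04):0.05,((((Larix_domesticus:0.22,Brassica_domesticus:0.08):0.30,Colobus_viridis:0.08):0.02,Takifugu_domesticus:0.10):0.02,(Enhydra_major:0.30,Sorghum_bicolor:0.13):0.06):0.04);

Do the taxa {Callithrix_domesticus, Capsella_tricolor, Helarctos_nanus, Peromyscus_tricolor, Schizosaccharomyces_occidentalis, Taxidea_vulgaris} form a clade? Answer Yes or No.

Yes

The most recent common ancestor of these taxa subtends ((Taxidea_vulgaris,((Helarctos_nanus,(Schizosaccharomyces_occidentalis,Capsella_tricolor)),Peromyscus_tricolor)),Callithrix_domesticus).
That clade has exactly 6 tips — every listed taxon and nothing else — so the group is monophyletic.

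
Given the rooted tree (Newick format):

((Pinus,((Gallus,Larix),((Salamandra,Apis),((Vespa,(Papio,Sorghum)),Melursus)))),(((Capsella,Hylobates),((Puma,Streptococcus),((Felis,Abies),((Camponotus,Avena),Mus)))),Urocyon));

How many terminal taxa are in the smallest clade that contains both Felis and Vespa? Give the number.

19

The MRCA of Felis and Vespa is the root, so the clade is the entire tree.
That clade contains 19 terminal taxa: Abies, Apis, Avena, Camponotus, Capsella, Felis, Gallus, Hylobates, Larix, Melursus, Mus, Papio, Pinus, Puma, Salamandra, Sorghum, Streptococcus, Urocyon, Vespa.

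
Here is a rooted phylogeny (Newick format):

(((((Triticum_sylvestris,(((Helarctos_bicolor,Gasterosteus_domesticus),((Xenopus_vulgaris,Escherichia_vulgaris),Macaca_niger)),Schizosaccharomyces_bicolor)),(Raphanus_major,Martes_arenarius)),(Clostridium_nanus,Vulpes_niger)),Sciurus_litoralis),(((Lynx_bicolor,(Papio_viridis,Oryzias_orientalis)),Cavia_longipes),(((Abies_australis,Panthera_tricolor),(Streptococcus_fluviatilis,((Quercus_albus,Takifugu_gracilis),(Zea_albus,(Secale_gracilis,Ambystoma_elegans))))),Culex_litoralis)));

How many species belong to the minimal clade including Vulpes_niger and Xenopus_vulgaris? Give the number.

11

The MRCA of Vulpes_niger and Xenopus_vulgaris is the node subtending (((Triticum_sylvestris,(((Helarctos_bicolor,Gasterosteus_domesticus),((Xenopus_vulgaris,Escherichia_vulgaris),Macaca_niger)),Schizosaccharomyces_bicolor)),(Raphanus_major,Martes_arenarius)),(Clostridium_nanus,Vulpes_niger)).
That clade contains 11 terminal taxa: Clostridium_nanus, Escherichia_vulgaris, Gasterosteus_domesticus, Helarctos_bicolor, Macaca_niger, Martes_arenarius, Raphanus_major, Schizosaccharomyces_bicolor, Triticum_sylvestris, Vulpes_niger, Xenopus_vulgaris.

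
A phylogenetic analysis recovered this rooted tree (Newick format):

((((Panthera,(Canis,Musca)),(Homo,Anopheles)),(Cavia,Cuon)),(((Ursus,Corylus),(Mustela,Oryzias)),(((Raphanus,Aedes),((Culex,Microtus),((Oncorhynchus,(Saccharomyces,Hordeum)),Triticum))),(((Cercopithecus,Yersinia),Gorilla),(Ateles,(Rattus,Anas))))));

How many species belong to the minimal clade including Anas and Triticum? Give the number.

The MRCA of Anas and Triticum is the node subtending (((Raphanus,Aedes),((Culex,Microtus),((Oncorhynchus,(Saccharomyces,Hordeum)),Triticum))),(((Cercopithecus,Yersinia),Gorilla),(Ateles,(Rattus,Anas)))).
That clade contains 14 terminal taxa: Aedes, Anas, Ateles, Cercopithecus, Culex, Gorilla, Hordeum, Microtus, Oncorhynchus, Raphanus, Rattus, Saccharomyces, Triticum, Yersinia.

14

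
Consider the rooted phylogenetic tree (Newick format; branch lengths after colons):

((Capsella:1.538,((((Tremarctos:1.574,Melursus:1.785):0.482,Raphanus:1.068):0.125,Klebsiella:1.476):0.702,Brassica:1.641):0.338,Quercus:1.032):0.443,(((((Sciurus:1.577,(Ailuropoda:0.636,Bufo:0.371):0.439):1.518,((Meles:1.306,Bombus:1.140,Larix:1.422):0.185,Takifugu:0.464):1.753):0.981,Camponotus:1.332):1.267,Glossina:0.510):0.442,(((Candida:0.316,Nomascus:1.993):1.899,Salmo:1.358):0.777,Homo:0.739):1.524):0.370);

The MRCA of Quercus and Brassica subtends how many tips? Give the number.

7

The MRCA of Quercus and Brassica is the node subtending (Capsella,((((Tremarctos,Melursus),Raphanus),Klebsiella),Brassica),Quercus).
That clade contains 7 terminal taxa: Brassica, Capsella, Klebsiella, Melursus, Quercus, Raphanus, Tremarctos.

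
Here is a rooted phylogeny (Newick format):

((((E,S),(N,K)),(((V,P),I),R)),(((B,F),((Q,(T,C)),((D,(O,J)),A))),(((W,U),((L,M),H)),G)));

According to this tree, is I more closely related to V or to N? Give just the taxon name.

The MRCA of I and V subtends ((V,P),I) (3 taxa).
The MRCA of I and N subtends (((E,S),(N,K)),(((V,P),I),R)) (8 taxa).
The first is nested inside the second, so I shares a more recent common ancestor with V.

V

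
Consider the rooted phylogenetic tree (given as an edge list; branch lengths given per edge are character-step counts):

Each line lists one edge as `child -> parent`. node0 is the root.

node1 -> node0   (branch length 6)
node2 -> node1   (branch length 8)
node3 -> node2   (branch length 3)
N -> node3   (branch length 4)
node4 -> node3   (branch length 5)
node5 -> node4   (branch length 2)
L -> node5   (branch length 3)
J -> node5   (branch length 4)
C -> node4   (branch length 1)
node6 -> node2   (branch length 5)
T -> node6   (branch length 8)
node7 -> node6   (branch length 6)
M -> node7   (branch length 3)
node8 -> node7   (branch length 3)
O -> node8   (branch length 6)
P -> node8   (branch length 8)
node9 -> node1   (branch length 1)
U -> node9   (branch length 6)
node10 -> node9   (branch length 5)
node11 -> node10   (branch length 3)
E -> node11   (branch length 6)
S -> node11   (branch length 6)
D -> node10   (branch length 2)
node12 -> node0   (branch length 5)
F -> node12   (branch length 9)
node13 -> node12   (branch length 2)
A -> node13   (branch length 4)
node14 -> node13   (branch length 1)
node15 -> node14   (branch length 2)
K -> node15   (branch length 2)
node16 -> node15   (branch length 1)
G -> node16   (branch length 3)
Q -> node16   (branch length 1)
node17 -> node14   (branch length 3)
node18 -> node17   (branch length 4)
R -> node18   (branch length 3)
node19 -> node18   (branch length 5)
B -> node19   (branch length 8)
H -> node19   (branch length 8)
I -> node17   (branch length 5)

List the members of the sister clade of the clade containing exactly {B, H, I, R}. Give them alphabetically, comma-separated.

G, K, Q

The clade containing exactly {B, H, I, R} attaches to the tree at the node subtending ((K,(G,Q)),((R,(B,H)),I)).
The other lineage descending from that same node — the sister group — is (K,(G,Q)); its 3 tips in alphabetical order are the answer.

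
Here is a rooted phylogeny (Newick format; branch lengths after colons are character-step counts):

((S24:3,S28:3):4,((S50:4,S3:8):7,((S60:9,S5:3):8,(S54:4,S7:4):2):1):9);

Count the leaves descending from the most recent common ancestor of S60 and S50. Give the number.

6

The MRCA of S60 and S50 is the node subtending ((S50,S3),((S60,S5),(S54,S7))).
That clade contains 6 terminal taxa: S3, S5, S50, S54, S60, S7.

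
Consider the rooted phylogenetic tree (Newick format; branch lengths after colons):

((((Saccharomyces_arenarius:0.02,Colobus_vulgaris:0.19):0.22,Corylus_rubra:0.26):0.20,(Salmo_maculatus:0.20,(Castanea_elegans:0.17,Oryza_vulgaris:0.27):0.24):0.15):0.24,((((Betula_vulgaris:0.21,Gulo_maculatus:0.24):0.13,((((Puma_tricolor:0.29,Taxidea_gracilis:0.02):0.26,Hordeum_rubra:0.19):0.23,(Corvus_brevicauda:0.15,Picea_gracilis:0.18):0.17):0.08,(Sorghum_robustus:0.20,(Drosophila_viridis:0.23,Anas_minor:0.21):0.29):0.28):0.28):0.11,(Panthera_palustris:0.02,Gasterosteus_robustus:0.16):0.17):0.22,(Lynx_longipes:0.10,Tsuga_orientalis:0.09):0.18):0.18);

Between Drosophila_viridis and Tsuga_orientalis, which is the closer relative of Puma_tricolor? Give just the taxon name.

The MRCA of Puma_tricolor and Drosophila_viridis subtends ((((Puma_tricolor,Taxidea_gracilis),Hordeum_rubra),(Corvus_brevicauda,Picea_gracilis)),(Sorghum_robustus,(Drosophila_viridis,Anas_minor))) (8 taxa).
The MRCA of Puma_tricolor and Tsuga_orientalis subtends ((((Betula_vulgaris,Gulo_maculatus),((((Puma_tricolor,Taxidea_gracilis),Hordeum_rubra),(Corvus_brevicauda,Picea_gracilis)),(Sorghum_robustus,(Drosophila_viridis,Anas_minor)))),(Panthera_palustris,Gasterosteus_robustus)),(Lynx_longipes,Tsuga_orientalis)) (14 taxa).
The first is nested inside the second, so Puma_tricolor shares a more recent common ancestor with Drosophila_viridis.

Drosophila_viridis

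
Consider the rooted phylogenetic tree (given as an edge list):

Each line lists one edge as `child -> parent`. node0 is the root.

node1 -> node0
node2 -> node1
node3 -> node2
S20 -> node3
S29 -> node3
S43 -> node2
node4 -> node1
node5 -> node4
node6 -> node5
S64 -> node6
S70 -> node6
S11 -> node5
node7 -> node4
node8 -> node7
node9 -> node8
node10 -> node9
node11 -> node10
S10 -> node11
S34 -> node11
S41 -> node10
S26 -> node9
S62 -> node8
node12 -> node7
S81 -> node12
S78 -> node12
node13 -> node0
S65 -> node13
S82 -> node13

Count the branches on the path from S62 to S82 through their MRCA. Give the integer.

7

The MRCA of S62 and S82 is the root of the tree.
From S62 up to that node: 5 branches. From S82 up to the same node: 2 branches. Total: 5 + 2 = 7.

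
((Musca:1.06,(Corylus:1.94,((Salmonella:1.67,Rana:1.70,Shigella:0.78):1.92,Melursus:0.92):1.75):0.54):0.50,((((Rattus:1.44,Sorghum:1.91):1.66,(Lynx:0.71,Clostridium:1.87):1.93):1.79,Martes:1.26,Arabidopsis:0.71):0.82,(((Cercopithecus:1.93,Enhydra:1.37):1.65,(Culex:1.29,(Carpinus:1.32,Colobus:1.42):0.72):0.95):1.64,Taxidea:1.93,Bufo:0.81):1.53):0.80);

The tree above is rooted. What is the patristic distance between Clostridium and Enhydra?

12.60

The path runs Clostridium → … → MRCA → … → Enhydra; the MRCA is the node subtending ((((Rattus,Sorghum),(Lynx,Clostridium)),Martes,Arabidopsis),(((Cercopithecus,Enhydra),(Culex,(Carpinus,Colobus))),Taxidea,Bufo)).
Branch lengths along that path: 1.87 + 1.93 + 1.79 + 0.82 + 1.53 + 1.64 + 1.65 + 1.37 = 12.60.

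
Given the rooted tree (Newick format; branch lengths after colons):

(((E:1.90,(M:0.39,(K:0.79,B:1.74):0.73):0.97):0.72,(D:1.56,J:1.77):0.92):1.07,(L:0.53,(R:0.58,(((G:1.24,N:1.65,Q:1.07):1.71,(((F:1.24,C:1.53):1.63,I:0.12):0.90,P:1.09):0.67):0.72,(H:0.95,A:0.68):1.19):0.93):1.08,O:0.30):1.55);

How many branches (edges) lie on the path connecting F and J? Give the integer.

The MRCA of F and J is the root of the tree.
From F up to that node: 8 branches. From J up to the same node: 3 branches. Total: 8 + 3 = 11.

11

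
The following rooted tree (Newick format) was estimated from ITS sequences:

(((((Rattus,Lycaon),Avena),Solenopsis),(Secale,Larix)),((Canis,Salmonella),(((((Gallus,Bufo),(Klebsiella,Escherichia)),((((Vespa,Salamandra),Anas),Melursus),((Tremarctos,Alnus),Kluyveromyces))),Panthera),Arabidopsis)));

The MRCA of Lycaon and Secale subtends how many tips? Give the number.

6

The MRCA of Lycaon and Secale is the node subtending ((((Rattus,Lycaon),Avena),Solenopsis),(Secale,Larix)).
That clade contains 6 terminal taxa: Avena, Larix, Lycaon, Rattus, Secale, Solenopsis.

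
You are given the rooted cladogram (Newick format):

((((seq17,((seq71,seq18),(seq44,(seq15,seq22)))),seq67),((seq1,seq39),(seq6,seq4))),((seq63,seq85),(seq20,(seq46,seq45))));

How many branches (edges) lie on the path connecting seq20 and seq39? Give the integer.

The MRCA of seq20 and seq39 is the root of the tree.
From seq20 up to that node: 3 branches. From seq39 up to the same node: 4 branches. Total: 3 + 4 = 7.

7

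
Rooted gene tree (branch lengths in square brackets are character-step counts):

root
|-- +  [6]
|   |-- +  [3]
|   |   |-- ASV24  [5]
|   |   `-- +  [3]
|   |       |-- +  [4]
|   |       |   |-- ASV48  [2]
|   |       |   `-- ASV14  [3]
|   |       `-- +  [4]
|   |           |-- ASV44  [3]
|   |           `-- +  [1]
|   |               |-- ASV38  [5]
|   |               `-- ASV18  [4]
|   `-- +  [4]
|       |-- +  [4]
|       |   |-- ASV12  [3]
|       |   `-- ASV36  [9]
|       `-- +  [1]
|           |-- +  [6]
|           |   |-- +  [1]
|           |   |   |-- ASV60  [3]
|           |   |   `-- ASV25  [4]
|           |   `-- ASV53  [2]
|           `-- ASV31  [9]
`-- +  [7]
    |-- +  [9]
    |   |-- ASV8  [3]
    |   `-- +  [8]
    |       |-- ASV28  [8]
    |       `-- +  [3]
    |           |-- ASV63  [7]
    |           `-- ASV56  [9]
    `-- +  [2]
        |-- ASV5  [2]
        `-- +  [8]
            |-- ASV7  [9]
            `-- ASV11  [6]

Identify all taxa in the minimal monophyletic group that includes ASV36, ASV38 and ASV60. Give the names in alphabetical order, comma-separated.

ASV12, ASV14, ASV18, ASV24, ASV25, ASV31, ASV36, ASV38, ASV44, ASV48, ASV53, ASV60

Tracing ASV36: it sits inside (ASV12,ASV36).
Tracing ASV38: it sits inside (ASV38,ASV18).
Tracing ASV60: it sits inside (ASV60,ASV25).
The smallest clade enclosing all 3 is ((ASV24,((ASV48,ASV14),(ASV44,(ASV38,ASV18)))),((ASV12,ASV36),(((ASV60,ASV25),ASV53),ASV31))); the answer is its 12 terminal taxa in alphabetical order.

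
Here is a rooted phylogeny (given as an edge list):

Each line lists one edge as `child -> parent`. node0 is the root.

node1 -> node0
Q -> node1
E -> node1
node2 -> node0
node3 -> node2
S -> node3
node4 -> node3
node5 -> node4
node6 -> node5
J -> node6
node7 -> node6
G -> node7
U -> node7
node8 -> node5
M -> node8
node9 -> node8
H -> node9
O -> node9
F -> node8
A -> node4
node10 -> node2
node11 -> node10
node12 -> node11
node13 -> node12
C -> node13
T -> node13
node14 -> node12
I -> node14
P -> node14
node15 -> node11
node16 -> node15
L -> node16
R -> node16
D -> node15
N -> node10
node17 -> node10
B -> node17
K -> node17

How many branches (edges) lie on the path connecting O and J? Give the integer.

The MRCA of O and J is the node subtending ((J,(G,U)),(M,(H,O),F)).
From O up to that node: 3 branches. From J up to the same node: 2 branches. Total: 3 + 2 = 5.

5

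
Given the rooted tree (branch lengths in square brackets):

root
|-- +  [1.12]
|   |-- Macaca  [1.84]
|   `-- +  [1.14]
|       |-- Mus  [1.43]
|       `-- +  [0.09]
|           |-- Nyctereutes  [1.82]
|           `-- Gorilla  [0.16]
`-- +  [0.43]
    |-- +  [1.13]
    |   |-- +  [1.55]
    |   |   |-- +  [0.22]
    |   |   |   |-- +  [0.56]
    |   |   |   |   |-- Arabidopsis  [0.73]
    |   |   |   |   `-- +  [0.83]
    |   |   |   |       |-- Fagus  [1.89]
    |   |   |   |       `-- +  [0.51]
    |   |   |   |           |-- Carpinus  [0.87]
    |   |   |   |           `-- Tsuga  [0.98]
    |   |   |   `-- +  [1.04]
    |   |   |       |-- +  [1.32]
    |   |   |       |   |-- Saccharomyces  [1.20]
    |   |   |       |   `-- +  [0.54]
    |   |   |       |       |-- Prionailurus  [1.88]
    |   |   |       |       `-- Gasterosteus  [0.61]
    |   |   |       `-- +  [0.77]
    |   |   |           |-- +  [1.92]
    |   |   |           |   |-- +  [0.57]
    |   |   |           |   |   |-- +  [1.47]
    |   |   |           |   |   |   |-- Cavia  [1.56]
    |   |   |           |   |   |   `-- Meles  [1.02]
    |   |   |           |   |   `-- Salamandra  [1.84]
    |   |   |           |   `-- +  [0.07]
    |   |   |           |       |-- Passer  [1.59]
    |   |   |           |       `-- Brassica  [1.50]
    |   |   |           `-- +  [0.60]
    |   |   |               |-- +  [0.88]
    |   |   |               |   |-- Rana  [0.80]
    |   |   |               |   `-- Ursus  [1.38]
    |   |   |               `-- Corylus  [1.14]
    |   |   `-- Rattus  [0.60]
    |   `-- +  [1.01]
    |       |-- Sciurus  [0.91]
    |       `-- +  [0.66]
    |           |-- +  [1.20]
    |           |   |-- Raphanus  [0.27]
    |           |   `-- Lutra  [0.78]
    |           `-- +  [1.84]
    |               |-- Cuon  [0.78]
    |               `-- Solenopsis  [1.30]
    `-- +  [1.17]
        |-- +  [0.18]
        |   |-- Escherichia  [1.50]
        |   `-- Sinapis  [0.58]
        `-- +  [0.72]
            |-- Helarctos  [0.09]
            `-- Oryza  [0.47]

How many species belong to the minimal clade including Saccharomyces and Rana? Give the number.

11

The MRCA of Saccharomyces and Rana is the node subtending ((Saccharomyces,(Prionailurus,Gasterosteus)),((((Cavia,Meles),Salamandra),(Passer,Brassica)),((Rana,Ursus),Corylus))).
That clade contains 11 terminal taxa: Brassica, Cavia, Corylus, Gasterosteus, Meles, Passer, Prionailurus, Rana, Saccharomyces, Salamandra, Ursus.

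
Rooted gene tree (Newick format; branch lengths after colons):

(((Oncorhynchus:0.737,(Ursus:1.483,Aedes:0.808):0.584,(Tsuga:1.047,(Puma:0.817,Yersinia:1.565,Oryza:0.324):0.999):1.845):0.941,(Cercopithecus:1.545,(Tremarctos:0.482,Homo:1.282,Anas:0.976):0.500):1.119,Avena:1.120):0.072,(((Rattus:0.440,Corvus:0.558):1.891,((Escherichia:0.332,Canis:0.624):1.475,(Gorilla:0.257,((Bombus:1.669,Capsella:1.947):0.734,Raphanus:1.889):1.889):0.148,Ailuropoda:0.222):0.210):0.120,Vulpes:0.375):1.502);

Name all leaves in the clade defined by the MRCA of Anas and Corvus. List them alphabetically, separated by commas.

Aedes, Ailuropoda, Anas, Avena, Bombus, Canis, Capsella, Cercopithecus, Corvus, Escherichia, Gorilla, Homo, Oncorhynchus, Oryza, Puma, Raphanus, Rattus, Tremarctos, Tsuga, Ursus, Vulpes, Yersinia

Tracing Anas: it sits inside (Tremarctos,Homo,Anas).
Tracing Corvus: it sits inside (Rattus,Corvus).
The smallest clade enclosing both is the whole tree (their MRCA is the root), so the answer is all 22 tips in alphabetical order.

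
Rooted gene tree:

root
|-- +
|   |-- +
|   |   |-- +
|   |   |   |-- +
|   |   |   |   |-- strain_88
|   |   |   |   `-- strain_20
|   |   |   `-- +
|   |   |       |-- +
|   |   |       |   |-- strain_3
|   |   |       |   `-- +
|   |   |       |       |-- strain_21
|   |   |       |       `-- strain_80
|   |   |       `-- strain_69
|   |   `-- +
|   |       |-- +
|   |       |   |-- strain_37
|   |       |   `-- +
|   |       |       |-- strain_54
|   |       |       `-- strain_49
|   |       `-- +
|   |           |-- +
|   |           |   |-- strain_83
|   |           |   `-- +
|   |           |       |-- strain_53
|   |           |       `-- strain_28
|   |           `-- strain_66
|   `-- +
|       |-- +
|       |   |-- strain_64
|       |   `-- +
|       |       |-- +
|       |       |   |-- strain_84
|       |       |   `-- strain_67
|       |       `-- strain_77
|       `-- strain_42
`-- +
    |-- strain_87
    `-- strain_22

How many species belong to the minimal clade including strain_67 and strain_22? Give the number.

20

The MRCA of strain_67 and strain_22 is the root, so the clade is the entire tree.
That clade contains 20 terminal taxa: strain_20, strain_21, strain_22, strain_28, strain_3, strain_37, strain_42, strain_49, strain_53, strain_54, strain_64, strain_66, strain_67, strain_69, strain_77, strain_80, strain_83, strain_84, strain_87, strain_88.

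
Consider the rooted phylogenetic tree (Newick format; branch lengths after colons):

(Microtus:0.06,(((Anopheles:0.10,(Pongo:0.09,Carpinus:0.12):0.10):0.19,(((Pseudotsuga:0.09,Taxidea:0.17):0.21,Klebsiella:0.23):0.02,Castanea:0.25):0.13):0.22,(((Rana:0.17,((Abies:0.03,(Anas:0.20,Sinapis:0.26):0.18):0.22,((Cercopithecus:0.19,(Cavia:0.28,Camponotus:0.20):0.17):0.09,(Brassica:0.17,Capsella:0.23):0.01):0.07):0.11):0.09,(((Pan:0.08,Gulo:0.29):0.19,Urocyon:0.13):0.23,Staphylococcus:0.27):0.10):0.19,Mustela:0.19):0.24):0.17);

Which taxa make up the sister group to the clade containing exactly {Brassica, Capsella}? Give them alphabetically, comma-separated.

The clade containing exactly {Brassica, Capsella} attaches to the tree at the node subtending ((Cercopithecus,(Cavia,Camponotus)),(Brassica,Capsella)).
The other lineage descending from that same node — the sister group — is (Cercopithecus,(Cavia,Camponotus)); its 3 tips in alphabetical order are the answer.

Camponotus, Cavia, Cercopithecus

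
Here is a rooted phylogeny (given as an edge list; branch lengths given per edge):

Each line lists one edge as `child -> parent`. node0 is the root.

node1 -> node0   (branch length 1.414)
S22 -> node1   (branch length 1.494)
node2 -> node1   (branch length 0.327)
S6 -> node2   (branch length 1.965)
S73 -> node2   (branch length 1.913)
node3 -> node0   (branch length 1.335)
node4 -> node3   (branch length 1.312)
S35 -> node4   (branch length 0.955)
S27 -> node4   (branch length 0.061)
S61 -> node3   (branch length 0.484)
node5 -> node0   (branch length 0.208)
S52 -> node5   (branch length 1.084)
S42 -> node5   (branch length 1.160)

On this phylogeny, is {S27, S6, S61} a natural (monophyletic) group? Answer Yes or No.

The MRCA of the listed taxa is the root, so the smallest clade containing them is the whole tree.
That clade also contains S22, S35, S42, S52, S73, which are not in the proposed group, so the group is not monophyletic.

No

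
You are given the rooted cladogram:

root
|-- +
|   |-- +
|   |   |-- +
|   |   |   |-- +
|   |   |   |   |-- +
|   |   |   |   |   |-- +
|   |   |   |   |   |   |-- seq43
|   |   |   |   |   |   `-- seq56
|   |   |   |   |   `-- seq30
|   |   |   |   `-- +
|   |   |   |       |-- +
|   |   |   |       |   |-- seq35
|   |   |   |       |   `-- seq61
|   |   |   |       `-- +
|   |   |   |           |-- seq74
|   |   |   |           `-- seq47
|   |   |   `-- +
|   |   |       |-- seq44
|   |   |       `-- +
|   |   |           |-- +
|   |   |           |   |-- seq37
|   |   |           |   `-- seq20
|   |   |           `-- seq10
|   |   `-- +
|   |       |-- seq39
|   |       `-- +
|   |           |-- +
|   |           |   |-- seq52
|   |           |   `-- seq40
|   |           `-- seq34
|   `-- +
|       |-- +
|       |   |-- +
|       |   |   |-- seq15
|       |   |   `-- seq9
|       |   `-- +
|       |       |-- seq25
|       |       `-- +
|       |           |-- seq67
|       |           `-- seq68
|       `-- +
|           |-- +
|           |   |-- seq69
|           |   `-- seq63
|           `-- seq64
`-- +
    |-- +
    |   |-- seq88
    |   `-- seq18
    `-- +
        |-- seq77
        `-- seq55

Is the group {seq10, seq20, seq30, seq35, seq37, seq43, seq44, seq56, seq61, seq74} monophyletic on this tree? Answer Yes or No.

No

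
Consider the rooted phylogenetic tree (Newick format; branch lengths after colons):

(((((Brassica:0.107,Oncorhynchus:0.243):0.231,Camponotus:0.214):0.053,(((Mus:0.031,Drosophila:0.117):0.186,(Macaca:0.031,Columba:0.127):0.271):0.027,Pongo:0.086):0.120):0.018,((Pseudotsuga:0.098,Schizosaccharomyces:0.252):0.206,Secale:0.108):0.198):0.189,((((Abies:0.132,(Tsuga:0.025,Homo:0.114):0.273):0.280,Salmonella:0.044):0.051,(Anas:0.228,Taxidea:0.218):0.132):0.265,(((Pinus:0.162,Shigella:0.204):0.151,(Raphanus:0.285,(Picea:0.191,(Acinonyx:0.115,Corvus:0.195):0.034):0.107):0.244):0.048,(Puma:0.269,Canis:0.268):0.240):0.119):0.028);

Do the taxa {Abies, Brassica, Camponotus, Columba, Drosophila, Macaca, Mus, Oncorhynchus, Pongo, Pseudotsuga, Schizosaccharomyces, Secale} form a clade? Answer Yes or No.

The MRCA of the listed taxa is the root, so the smallest clade containing them is the whole tree.
That clade also contains Acinonyx, Anas, Canis, Corvus, Homo, Picea, Pinus, Puma, Raphanus, Salmonella, Shigella, Taxidea, Tsuga, which are not in the proposed group, so the group is not monophyletic.

No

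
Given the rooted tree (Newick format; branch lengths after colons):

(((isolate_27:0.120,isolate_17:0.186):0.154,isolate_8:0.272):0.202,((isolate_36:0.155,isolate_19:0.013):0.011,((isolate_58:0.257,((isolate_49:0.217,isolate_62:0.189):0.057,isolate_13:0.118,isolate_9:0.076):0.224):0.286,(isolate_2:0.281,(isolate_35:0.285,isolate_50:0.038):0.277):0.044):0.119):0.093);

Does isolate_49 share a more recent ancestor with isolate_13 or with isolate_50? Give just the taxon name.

isolate_13

The MRCA of isolate_49 and isolate_13 subtends ((isolate_49,isolate_62),isolate_13,isolate_9) (4 taxa).
The MRCA of isolate_49 and isolate_50 subtends ((isolate_58,((isolate_49,isolate_62),isolate_13,isolate_9)),(isolate_2,(isolate_35,isolate_50))) (8 taxa).
The first is nested inside the second, so isolate_49 shares a more recent common ancestor with isolate_13.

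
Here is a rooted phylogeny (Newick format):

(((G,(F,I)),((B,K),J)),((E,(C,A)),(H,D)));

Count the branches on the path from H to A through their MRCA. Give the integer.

5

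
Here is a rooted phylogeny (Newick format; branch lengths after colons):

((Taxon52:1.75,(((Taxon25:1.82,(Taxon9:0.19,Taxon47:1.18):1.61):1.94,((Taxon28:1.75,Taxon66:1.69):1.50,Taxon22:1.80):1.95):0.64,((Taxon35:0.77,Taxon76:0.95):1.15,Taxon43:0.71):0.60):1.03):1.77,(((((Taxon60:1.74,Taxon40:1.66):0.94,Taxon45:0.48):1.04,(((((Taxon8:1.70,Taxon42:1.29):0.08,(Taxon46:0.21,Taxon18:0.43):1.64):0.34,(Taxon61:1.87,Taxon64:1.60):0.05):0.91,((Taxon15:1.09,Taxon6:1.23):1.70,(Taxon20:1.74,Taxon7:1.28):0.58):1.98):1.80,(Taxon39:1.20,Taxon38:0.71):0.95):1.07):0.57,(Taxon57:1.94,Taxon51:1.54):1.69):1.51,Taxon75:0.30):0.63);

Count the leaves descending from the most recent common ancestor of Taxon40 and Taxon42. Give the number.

15

The MRCA of Taxon40 and Taxon42 is the node subtending (((Taxon60,Taxon40),Taxon45),(((((Taxon8,Taxon42),(Taxon46,Taxon18)),(Taxon61,Taxon64)),((Taxon15,Taxon6),(Taxon20,Taxon7))),(Taxon39,Taxon38))).
That clade contains 15 terminal taxa: Taxon15, Taxon18, Taxon20, Taxon38, Taxon39, Taxon40, Taxon42, Taxon45, Taxon46, Taxon6, Taxon60, Taxon61, Taxon64, Taxon7, Taxon8.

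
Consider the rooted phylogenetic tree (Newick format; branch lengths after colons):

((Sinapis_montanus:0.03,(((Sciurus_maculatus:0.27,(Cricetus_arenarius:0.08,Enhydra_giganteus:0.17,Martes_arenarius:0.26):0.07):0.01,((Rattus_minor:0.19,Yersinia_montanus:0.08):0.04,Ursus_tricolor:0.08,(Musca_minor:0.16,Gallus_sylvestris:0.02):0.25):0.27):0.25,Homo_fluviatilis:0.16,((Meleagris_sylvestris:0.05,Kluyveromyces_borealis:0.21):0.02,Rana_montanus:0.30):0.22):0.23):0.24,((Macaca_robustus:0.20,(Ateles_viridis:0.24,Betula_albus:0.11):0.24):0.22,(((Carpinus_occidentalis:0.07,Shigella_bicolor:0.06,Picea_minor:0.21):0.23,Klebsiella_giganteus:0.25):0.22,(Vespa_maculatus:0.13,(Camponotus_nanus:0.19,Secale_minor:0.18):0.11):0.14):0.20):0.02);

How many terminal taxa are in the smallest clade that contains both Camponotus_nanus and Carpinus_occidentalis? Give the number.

The MRCA of Camponotus_nanus and Carpinus_occidentalis is the node subtending (((Carpinus_occidentalis,Shigella_bicolor,Picea_minor),Klebsiella_giganteus),(Vespa_maculatus,(Camponotus_nanus,Secale_minor))).
That clade contains 7 terminal taxa: Camponotus_nanus, Carpinus_occidentalis, Klebsiella_giganteus, Picea_minor, Secale_minor, Shigella_bicolor, Vespa_maculatus.

7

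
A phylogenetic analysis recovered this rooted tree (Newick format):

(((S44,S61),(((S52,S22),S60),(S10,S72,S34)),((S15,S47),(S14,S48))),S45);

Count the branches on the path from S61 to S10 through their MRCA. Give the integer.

The MRCA of S61 and S10 is the node subtending ((S44,S61),(((S52,S22),S60),(S10,S72,S34)),((S15,S47),(S14,S48))).
From S61 up to that node: 2 branches. From S10 up to the same node: 3 branches. Total: 2 + 3 = 5.

5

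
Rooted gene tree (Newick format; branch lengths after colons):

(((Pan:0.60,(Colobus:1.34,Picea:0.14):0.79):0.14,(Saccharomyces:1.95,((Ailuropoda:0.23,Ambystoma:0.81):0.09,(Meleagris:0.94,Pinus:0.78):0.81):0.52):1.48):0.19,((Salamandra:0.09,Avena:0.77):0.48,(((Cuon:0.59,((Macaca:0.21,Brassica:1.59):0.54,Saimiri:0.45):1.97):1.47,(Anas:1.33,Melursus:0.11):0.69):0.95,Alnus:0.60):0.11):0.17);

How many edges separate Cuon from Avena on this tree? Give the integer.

6

The MRCA of Cuon and Avena is the node subtending ((Salamandra,Avena),(((Cuon,((Macaca,Brassica),Saimiri)),(Anas,Melursus)),Alnus)).
From Cuon up to that node: 4 branches. From Avena up to the same node: 2 branches. Total: 4 + 2 = 6.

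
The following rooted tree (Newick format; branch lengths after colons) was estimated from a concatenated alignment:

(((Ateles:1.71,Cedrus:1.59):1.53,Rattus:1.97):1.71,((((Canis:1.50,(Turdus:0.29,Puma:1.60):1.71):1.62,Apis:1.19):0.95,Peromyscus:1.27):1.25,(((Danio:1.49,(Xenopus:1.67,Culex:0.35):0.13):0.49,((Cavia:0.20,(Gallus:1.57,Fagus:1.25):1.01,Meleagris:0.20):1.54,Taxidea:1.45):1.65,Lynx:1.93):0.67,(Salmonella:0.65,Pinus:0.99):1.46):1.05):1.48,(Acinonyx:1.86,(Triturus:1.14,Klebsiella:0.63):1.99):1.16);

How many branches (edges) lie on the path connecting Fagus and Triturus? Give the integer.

10

The MRCA of Fagus and Triturus is the root of the tree.
From Fagus up to that node: 7 branches. From Triturus up to the same node: 3 branches. Total: 7 + 3 = 10.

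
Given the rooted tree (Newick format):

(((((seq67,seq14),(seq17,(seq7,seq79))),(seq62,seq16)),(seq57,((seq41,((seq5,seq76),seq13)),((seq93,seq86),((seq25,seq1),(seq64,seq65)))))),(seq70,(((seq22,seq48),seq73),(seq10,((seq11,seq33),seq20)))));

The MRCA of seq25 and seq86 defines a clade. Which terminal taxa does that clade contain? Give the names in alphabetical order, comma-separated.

seq1, seq25, seq64, seq65, seq86, seq93

Tracing seq25: it sits inside (seq25,seq1).
Tracing seq86: it sits inside (seq93,seq86).
The smallest clade enclosing both is ((seq93,seq86),((seq25,seq1),(seq64,seq65))); the answer is its 6 terminal taxa in alphabetical order.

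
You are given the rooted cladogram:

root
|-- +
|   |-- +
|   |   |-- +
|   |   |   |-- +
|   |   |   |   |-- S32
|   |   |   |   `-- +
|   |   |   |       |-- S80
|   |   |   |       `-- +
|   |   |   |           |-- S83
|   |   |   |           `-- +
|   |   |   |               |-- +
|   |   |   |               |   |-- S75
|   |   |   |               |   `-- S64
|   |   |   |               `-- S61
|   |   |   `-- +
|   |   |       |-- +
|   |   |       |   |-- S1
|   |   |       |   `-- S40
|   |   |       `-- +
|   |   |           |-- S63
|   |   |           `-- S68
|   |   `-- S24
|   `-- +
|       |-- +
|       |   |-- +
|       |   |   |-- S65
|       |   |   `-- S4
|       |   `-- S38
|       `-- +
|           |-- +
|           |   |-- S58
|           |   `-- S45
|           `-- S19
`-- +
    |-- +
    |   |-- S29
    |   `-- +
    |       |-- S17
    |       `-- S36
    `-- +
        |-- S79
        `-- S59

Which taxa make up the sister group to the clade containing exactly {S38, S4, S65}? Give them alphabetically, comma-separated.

The clade containing exactly {S38, S4, S65} attaches to the tree at the node subtending (((S65,S4),S38),((S58,S45),S19)).
The other lineage descending from that same node — the sister group — is ((S58,S45),S19); its 3 tips in alphabetical order are the answer.

S19, S45, S58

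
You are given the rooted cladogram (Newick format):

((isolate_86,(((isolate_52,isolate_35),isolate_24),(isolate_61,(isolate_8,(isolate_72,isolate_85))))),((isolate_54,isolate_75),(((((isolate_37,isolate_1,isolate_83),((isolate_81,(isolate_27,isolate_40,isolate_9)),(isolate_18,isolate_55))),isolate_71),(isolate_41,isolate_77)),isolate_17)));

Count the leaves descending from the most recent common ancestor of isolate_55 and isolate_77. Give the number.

The MRCA of isolate_55 and isolate_77 is the node subtending ((((isolate_37,isolate_1,isolate_83),((isolate_81,(isolate_27,isolate_40,isolate_9)),(isolate_18,isolate_55))),isolate_71),(isolate_41,isolate_77)).
That clade contains 12 terminal taxa: isolate_1, isolate_18, isolate_27, isolate_37, isolate_40, isolate_41, isolate_55, isolate_71, isolate_77, isolate_81, isolate_83, isolate_9.

12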